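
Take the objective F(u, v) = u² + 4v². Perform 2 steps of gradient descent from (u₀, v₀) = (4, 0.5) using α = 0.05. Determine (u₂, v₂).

∇F = (2u, 8v)
Step 1: at (4, 0.5), ∇F = (8, 4) → (4, 0.5) − 0.05·(8, 4) = (3.6, 0.3)
Step 2: at (3.6, 0.3), ∇F = (7.2, 2.4) → (3.6, 0.3) − 0.05·(7.2, 2.4) = (3.24, 0.18)

(3.24, 0.18)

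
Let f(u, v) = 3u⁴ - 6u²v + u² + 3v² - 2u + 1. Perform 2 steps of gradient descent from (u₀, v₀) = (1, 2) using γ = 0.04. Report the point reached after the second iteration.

(1.13584384, 1.863296)

∇f = (12u³ - 12uv + 2u - 2, -6u² + 6v)
(u₁, v₁) = (1, 2) − 0.04·(-12, 6) = (1.48, 1.76)
(u₂, v₂) = (1.48, 1.76) − 0.04·(8.603904, -2.5824) = (1.13584384, 1.863296)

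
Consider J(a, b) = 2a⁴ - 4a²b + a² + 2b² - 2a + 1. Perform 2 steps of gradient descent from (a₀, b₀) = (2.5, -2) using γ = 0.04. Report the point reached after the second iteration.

(21.16433536, 2.278144)

∇J = (8a³ - 8ab + 2a - 2, -4a² + 4b)
(a₁, b₁) = (2.5, -2) − 0.04·(168, -33) = (-4.22, -0.68)
(a₂, b₂) = (-4.22, -0.68) − 0.04·(-634.608384, -73.9536) = (21.16433536, 2.278144)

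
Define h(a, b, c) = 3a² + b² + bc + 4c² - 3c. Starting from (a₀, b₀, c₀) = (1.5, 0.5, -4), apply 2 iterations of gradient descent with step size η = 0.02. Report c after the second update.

∇h = (6a, 2b + c, b + 8c - 3)
(a₁, b₁, c₁) = (1.5, 0.5, -4) − 0.02·(9, -3, -34.5) = (1.32, 0.56, -3.31)
(a₂, b₂, c₂) = (1.32, 0.56, -3.31) − 0.02·(7.92, -2.19, -28.92) = (1.1616, 0.6038, -2.7316)
c = -2.7316

-2.7316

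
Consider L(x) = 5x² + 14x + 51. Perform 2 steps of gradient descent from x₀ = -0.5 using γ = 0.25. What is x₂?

0.625

L′(x) = 10x + 14
x₁ = -0.5 − 0.25·9 = -2.75
x₂ = -2.75 − 0.25·(-13.5) = 0.625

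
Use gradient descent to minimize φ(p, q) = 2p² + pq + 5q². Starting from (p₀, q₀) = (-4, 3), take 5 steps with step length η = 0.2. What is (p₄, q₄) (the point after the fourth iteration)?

(0.4096, 2.6048)

∇φ = (4p + q, p + 10q)
(p₁, q₁) = (-4, 3) − 0.2·(-13, 26) = (-1.4, -2.2)
(p₂, q₂) = (-1.4, -2.2) − 0.2·(-7.8, -23.4) = (0.16, 2.48)
(p₃, q₃) = (0.16, 2.48) − 0.2·(3.12, 24.96) = (-0.464, -2.512)
(p₄, q₄) = (-0.464, -2.512) − 0.2·(-4.368, -25.584) = (0.4096, 2.6048)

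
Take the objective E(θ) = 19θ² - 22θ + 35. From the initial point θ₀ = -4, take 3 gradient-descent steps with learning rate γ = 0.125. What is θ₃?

E′(θ) = 38θ - 22
θ₁ = -4 − 0.125·(-174) = 17.75
θ₂ = 17.75 − 0.125·652.5 = -63.8125
θ₃ = -63.8125 − 0.125·(-2446.875) = 242.046875

242.046875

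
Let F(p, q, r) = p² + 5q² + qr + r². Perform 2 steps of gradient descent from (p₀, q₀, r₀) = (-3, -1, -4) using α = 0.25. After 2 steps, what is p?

-0.75

∇F = (2p, 10q + r, q + 2r)
(p₁, q₁, r₁) = (-3, -1, -4) − 0.25·(-6, -14, -9) = (-1.5, 2.5, -1.75)
(p₂, q₂, r₂) = (-1.5, 2.5, -1.75) − 0.25·(-3, 23.25, -1) = (-0.75, -3.3125, -1.5)
p = -0.75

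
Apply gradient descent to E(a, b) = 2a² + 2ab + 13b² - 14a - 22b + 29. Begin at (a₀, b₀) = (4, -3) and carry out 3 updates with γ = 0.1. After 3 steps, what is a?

4.8

∇E = (4a + 2b - 14, 2a + 26b - 22)
Step 1: at (4, -3), ∇E = (-4, -92) → (4, -3) − 0.1·(-4, -92) = (4.4, 6.2)
Step 2: at (4.4, 6.2), ∇E = (16, 148) → (4.4, 6.2) − 0.1·(16, 148) = (2.8, -8.6)
Step 3: at (2.8, -8.6), ∇E = (-20, -240) → (2.8, -8.6) − 0.1·(-20, -240) = (4.8, 15.4)
a = 4.8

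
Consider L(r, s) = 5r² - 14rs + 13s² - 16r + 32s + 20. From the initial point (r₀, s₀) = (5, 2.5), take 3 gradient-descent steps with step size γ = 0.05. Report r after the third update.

3.978

∇L = (10r - 14s - 16, -14r + 26s + 32)
(r₁, s₁) = (5, 2.5) − 0.05·(-1, 27) = (5.05, 1.15)
(r₂, s₂) = (5.05, 1.15) − 0.05·(18.4, -8.8) = (4.13, 1.59)
(r₃, s₃) = (4.13, 1.59) − 0.05·(3.04, 15.52) = (3.978, 0.814)
r = 3.978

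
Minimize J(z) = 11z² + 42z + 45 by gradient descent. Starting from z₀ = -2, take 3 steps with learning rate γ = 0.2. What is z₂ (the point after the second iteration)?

J′(z) = 22z + 42
z₁ = -2 − 0.2·(-2) = -1.6
z₂ = -1.6 − 0.2·6.8 = -2.96

-2.96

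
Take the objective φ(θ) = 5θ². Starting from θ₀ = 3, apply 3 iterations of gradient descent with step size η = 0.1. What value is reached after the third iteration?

φ′(θ) = 10θ
θ₁ = 3 − 0.1·30 = 0
θ₂ = 0 − 0.1·0 = 0
θ₃ = 0 − 0.1·0 = 0

0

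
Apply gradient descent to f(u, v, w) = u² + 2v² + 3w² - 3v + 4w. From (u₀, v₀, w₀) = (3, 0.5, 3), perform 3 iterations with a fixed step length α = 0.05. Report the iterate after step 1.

∇f = (2u, 4v - 3, 6w + 4)
Step 1: at (3, 0.5, 3), ∇f = (6, -1, 22) → (3, 0.5, 3) − 0.05·(6, -1, 22) = (2.7, 0.55, 1.9)

(2.7, 0.55, 1.9)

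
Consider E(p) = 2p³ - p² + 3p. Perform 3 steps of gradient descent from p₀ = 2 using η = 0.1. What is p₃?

-1.4626776

E′(p) = 6p² - 2p + 3
Step 1: E′(2) = 23; p₁ = 2 − 0.1·23 = -0.3
Step 2: E′(-0.3) = 4.14; p₂ = -0.3 − 0.1·4.14 = -0.714
Step 3: E′(-0.714) = 7.486776; p₃ = -0.714 − 0.1·7.486776 = -1.4626776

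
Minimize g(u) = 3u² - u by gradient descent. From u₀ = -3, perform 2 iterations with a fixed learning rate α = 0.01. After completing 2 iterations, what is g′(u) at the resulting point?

-16.7884

g′(u) = 6u - 1
Step 1: g′(-3) = -19; u₁ = -3 − 0.01·(-19) = -2.81
Step 2: g′(-2.81) = -17.86; u₂ = -2.81 − 0.01·(-17.86) = -2.6314
g′(u) at (-2.6314) = -16.7884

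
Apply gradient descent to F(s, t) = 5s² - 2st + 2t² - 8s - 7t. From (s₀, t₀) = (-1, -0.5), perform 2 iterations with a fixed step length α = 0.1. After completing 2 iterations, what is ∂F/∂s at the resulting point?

-1.52

∇F = (10s - 2t - 8, -2s + 4t - 7)
Step 1: at (-1, -0.5), ∇F = (-17, -7) → (-1, -0.5) − 0.1·(-17, -7) = (0.7, 0.2)
Step 2: at (0.7, 0.2), ∇F = (-1.4, -7.6) → (0.7, 0.2) − 0.1·(-1.4, -7.6) = (0.84, 0.96)
∂F/∂s at (0.84, 0.96) = -1.52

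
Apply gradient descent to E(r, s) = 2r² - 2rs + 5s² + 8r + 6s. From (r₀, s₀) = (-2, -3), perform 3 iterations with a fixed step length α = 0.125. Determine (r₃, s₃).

(-2.578125, -1.046875)

∇E = (4r - 2s + 8, -2r + 10s + 6)
Step 1: at (-2, -3), ∇E = (6, -20) → (-2, -3) − 0.125·(6, -20) = (-2.75, -0.5)
Step 2: at (-2.75, -0.5), ∇E = (-2, 6.5) → (-2.75, -0.5) − 0.125·(-2, 6.5) = (-2.5, -1.3125)
Step 3: at (-2.5, -1.3125), ∇E = (0.625, -2.125) → (-2.5, -1.3125) − 0.125·(0.625, -2.125) = (-2.578125, -1.046875)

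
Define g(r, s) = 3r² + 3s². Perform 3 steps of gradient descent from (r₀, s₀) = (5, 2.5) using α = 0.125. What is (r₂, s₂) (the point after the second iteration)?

(0.3125, 0.15625)

∇g = (6r, 6s)
(r₁, s₁) = (5, 2.5) − 0.125·(30, 15) = (1.25, 0.625)
(r₂, s₂) = (1.25, 0.625) − 0.125·(7.5, 3.75) = (0.3125, 0.15625)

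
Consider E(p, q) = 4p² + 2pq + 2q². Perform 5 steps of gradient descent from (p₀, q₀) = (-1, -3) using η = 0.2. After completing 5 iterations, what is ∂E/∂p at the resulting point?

4.46656

∇E = (8p + 2q, 2p + 4q)
(p₁, q₁) = (-1, -3) − 0.2·(-14, -14) = (1.8, -0.2)
(p₂, q₂) = (1.8, -0.2) − 0.2·(14, 2.8) = (-1, -0.76)
(p₃, q₃) = (-1, -0.76) − 0.2·(-9.52, -5.04) = (0.904, 0.248)
(p₄, q₄) = (0.904, 0.248) − 0.2·(7.728, 2.8) = (-0.6416, -0.312)
(p₅, q₅) = (-0.6416, -0.312) − 0.2·(-5.7568, -2.5312) = (0.50976, 0.19424)
∂E/∂p at (0.50976, 0.19424) = 4.46656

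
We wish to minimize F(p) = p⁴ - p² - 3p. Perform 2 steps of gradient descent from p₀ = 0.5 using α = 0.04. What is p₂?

F′(p) = 4p³ - 2p - 3
p₁ = 0.5 − 0.04·(-3.5) = 0.64
p₂ = 0.64 − 0.04·(-3.231424) = 0.76925696

0.76925696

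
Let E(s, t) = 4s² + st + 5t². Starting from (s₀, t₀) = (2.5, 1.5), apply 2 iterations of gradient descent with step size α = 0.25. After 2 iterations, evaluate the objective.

∇E = (8s + t, s + 10t)
(s₁, t₁) = (2.5, 1.5) − 0.25·(21.5, 17.5) = (-2.875, -2.875)
(s₂, t₂) = (-2.875, -2.875) − 0.25·(-25.875, -31.625) = (3.59375, 5.03125)
E(3.59375, 5.03125) = 196.30859375

196.30859375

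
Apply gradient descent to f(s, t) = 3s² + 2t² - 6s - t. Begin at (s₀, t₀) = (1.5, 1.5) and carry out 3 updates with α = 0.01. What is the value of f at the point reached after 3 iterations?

-0.161479571408

∇f = (6s - 6, 4t - 1)
Step 1: at (1.5, 1.5), ∇f = (3, 5) → (1.5, 1.5) − 0.01·(3, 5) = (1.47, 1.45)
Step 2: at (1.47, 1.45), ∇f = (2.82, 4.8) → (1.47, 1.45) − 0.01·(2.82, 4.8) = (1.4418, 1.402)
Step 3: at (1.4418, 1.402), ∇f = (2.6508, 4.608) → (1.4418, 1.402) − 0.01·(2.6508, 4.608) = (1.415292, 1.35592)
f(1.415292, 1.35592) = -0.161479571408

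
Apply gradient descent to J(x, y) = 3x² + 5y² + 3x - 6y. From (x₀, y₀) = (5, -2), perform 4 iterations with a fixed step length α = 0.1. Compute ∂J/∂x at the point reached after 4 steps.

∇J = (6x + 3, 10y - 6)
Step 1: at (5, -2), ∇J = (33, -26) → (5, -2) − 0.1·(33, -26) = (1.7, 0.6)
Step 2: at (1.7, 0.6), ∇J = (13.2, 0) → (1.7, 0.6) − 0.1·(13.2, 0) = (0.38, 0.6)
Step 3: at (0.38, 0.6), ∇J = (5.28, 0) → (0.38, 0.6) − 0.1·(5.28, 0) = (-0.148, 0.6)
Step 4: at (-0.148, 0.6), ∇J = (2.112, 0) → (-0.148, 0.6) − 0.1·(2.112, 0) = (-0.3592, 0.6)
∂J/∂x at (-0.3592, 0.6) = 0.8448

0.8448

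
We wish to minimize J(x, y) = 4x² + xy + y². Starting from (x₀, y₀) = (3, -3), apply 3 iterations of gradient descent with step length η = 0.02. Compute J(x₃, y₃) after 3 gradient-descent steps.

17.314840944

∇J = (8x + y, x + 2y)
Step 1: at (3, -3), ∇J = (21, -3) → (3, -3) − 0.02·(21, -3) = (2.58, -2.94)
Step 2: at (2.58, -2.94), ∇J = (17.7, -3.3) → (2.58, -2.94) − 0.02·(17.7, -3.3) = (2.226, -2.874)
Step 3: at (2.226, -2.874), ∇J = (14.934, -3.522) → (2.226, -2.874) − 0.02·(14.934, -3.522) = (1.92732, -2.80356)
J(1.92732, -2.80356) = 17.314840944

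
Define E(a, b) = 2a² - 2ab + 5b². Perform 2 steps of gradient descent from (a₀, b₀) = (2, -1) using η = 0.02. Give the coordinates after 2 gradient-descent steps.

(1.6272, -0.504)

∇E = (4a - 2b, -2a + 10b)
(a₁, b₁) = (2, -1) − 0.02·(10, -14) = (1.8, -0.72)
(a₂, b₂) = (1.8, -0.72) − 0.02·(8.64, -10.8) = (1.6272, -0.504)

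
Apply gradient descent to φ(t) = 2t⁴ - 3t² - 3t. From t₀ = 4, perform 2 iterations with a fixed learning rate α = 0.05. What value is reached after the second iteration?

φ′(t) = 8t³ - 6t - 3
Step 1: φ′(4) = 485; t₁ = 4 − 0.05·485 = -20.25
Step 2: φ′(-20.25) = -66311.625; t₂ = -20.25 − 0.05·(-66311.625) = 3295.33125

3295.33125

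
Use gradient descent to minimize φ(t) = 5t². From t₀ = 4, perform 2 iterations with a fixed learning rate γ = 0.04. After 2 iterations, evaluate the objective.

10.368

φ′(t) = 10t
Step 1: φ′(4) = 40; t₁ = 4 − 0.04·40 = 2.4
Step 2: φ′(2.4) = 24; t₂ = 2.4 − 0.04·24 = 1.44
φ(1.44) = 10.368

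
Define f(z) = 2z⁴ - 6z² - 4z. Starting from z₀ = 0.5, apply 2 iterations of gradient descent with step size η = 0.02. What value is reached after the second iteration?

f′(z) = 8z³ - 12z - 4
Step 1: f′(0.5) = -9; z₁ = 0.5 − 0.02·(-9) = 0.68
Step 2: f′(0.68) = -9.644544; z₂ = 0.68 − 0.02·(-9.644544) = 0.87289088

0.87289088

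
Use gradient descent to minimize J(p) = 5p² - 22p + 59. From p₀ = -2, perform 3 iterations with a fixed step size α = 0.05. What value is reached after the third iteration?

J′(p) = 10p - 22
p₁ = -2 − 0.05·(-42) = 0.1
p₂ = 0.1 − 0.05·(-21) = 1.15
p₃ = 1.15 − 0.05·(-10.5) = 1.675

1.675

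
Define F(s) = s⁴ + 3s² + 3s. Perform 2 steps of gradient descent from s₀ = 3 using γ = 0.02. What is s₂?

0.30367296

F′(s) = 4s³ + 6s + 3
Step 1: F′(3) = 129; s₁ = 3 − 0.02·129 = 0.42
Step 2: F′(0.42) = 5.816352; s₂ = 0.42 − 0.02·5.816352 = 0.30367296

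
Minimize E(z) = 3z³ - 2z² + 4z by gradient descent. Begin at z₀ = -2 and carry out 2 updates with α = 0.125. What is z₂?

E′(z) = 9z² - 4z + 4
Step 1: E′(-2) = 48; z₁ = -2 − 0.125·48 = -8
Step 2: E′(-8) = 612; z₂ = -8 − 0.125·612 = -84.5

-84.5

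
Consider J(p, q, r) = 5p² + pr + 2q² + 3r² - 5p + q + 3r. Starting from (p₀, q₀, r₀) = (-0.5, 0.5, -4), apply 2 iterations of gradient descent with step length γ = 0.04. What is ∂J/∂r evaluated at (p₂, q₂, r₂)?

-11.6912

∇J = (10p + r - 5, 4q + 1, p + 6r + 3)
Step 1: at (-0.5, 0.5, -4), ∇J = (-14, 3, -21.5) → (-0.5, 0.5, -4) − 0.04·(-14, 3, -21.5) = (0.06, 0.38, -3.14)
Step 2: at (0.06, 0.38, -3.14), ∇J = (-7.54, 2.52, -15.78) → (0.06, 0.38, -3.14) − 0.04·(-7.54, 2.52, -15.78) = (0.3616, 0.2792, -2.5088)
∂J/∂r at (0.3616, 0.2792, -2.5088) = -11.6912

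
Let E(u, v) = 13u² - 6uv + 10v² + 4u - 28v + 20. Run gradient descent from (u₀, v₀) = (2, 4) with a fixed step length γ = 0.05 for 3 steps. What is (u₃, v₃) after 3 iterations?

(0.172, 1.484)

∇E = (26u - 6v + 4, -6u + 20v - 28)
Step 1: at (2, 4), ∇E = (32, 40) → (2, 4) − 0.05·(32, 40) = (0.4, 2)
Step 2: at (0.4, 2), ∇E = (2.4, 9.6) → (0.4, 2) − 0.05·(2.4, 9.6) = (0.28, 1.52)
Step 3: at (0.28, 1.52), ∇E = (2.16, 0.72) → (0.28, 1.52) − 0.05·(2.16, 0.72) = (0.172, 1.484)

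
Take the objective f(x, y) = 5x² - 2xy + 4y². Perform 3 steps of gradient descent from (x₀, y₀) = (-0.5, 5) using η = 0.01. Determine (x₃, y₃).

(-0.116564, 3.874072)

∇f = (10x - 2y, -2x + 8y)
(x₁, y₁) = (-0.5, 5) − 0.01·(-15, 41) = (-0.35, 4.59)
(x₂, y₂) = (-0.35, 4.59) − 0.01·(-12.68, 37.42) = (-0.2232, 4.2158)
(x₃, y₃) = (-0.2232, 4.2158) − 0.01·(-10.6636, 34.1728) = (-0.116564, 3.874072)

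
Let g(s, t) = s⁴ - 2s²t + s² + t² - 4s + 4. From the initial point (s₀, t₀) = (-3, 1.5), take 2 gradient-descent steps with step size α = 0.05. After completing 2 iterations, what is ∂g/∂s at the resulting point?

∇g = (4s³ - 4st + 2s - 4, -2s² + 2t)
Step 1: at (-3, 1.5), ∇g = (-100, -15) → (-3, 1.5) − 0.05·(-100, -15) = (2, 2.25)
Step 2: at (2, 2.25), ∇g = (14, -3.5) → (2, 2.25) − 0.05·(14, -3.5) = (1.3, 2.425)
∂g/∂s at (1.3, 2.425) = -5.222

-5.222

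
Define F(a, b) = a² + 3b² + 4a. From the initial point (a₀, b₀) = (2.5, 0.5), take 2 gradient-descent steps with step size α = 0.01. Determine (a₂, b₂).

∇F = (2a + 4, 6b)
(a₁, b₁) = (2.5, 0.5) − 0.01·(9, 3) = (2.41, 0.47)
(a₂, b₂) = (2.41, 0.47) − 0.01·(8.82, 2.82) = (2.3218, 0.4418)

(2.3218, 0.4418)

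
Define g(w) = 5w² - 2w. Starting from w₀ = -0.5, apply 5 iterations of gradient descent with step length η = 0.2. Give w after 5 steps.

g′(w) = 10w - 2
w₁ = -0.5 − 0.2·(-7) = 0.9
w₂ = 0.9 − 0.2·7 = -0.5
w₃ = -0.5 − 0.2·(-7) = 0.9
w₄ = 0.9 − 0.2·7 = -0.5
w₅ = -0.5 − 0.2·(-7) = 0.9

0.9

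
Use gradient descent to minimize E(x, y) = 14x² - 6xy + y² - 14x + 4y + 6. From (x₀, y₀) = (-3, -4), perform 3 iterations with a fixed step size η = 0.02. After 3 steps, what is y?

-4.38464

∇E = (28x - 6y - 14, -6x + 2y + 4)
Step 1: at (-3, -4), ∇E = (-74, 14) → (-3, -4) − 0.02·(-74, 14) = (-1.52, -4.28)
Step 2: at (-1.52, -4.28), ∇E = (-30.88, 4.56) → (-1.52, -4.28) − 0.02·(-30.88, 4.56) = (-0.9024, -4.3712)
Step 3: at (-0.9024, -4.3712), ∇E = (-13.04, 0.672) → (-0.9024, -4.3712) − 0.02·(-13.04, 0.672) = (-0.6416, -4.38464)
y = -4.38464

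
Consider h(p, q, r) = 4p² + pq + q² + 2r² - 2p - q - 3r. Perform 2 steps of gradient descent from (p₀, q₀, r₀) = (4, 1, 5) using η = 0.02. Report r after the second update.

4.3472

∇h = (8p + q - 2, p + 2q - 1, 4r - 3)
Step 1: at (4, 1, 5), ∇h = (31, 5, 17) → (4, 1, 5) − 0.02·(31, 5, 17) = (3.38, 0.9, 4.66)
Step 2: at (3.38, 0.9, 4.66), ∇h = (25.94, 4.18, 15.64) → (3.38, 0.9, 4.66) − 0.02·(25.94, 4.18, 15.64) = (2.8612, 0.8164, 4.3472)
r = 4.3472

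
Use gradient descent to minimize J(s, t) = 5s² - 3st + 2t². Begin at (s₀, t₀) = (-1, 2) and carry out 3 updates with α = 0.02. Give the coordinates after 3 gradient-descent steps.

(-0.253952, 1.442824)

∇J = (10s - 3t, -3s + 4t)
(s₁, t₁) = (-1, 2) − 0.02·(-16, 11) = (-0.68, 1.78)
(s₂, t₂) = (-0.68, 1.78) − 0.02·(-12.14, 9.16) = (-0.4372, 1.5968)
(s₃, t₃) = (-0.4372, 1.5968) − 0.02·(-9.1624, 7.6988) = (-0.253952, 1.442824)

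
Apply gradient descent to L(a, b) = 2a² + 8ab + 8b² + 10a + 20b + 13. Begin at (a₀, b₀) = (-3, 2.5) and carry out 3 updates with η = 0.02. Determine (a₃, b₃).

∇L = (4a + 8b + 10, 8a + 16b + 20)
(a₁, b₁) = (-3, 2.5) − 0.02·(18, 36) = (-3.36, 1.78)
(a₂, b₂) = (-3.36, 1.78) − 0.02·(10.8, 21.6) = (-3.576, 1.348)
(a₃, b₃) = (-3.576, 1.348) − 0.02·(6.48, 12.96) = (-3.7056, 1.0888)

(-3.7056, 1.0888)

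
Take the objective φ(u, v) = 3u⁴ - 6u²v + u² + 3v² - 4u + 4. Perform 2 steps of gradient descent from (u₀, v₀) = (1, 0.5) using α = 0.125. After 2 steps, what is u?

∇φ = (12u³ - 12uv + 2u - 4, -6u² + 6v)
(u₁, v₁) = (1, 0.5) − 0.125·(4, -3) = (0.5, 0.875)
(u₂, v₂) = (0.5, 0.875) − 0.125·(-6.75, 3.75) = (1.34375, 0.40625)
u = 1.34375

1.34375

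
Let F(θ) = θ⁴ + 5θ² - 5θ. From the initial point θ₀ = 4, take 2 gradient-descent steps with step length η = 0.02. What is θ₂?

F′(θ) = 4θ³ + 10θ - 5
Step 1: F′(4) = 291; θ₁ = 4 − 0.02·291 = -1.82
Step 2: F′(-1.82) = -47.314272; θ₂ = -1.82 − 0.02·(-47.314272) = -0.87371456

-0.87371456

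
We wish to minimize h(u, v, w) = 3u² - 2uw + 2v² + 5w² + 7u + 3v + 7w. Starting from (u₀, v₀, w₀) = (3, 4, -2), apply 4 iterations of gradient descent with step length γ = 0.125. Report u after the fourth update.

-1.4296875

∇h = (6u - 2w + 7, 4v + 3, -2u + 10w + 7)
(u₁, v₁, w₁) = (3, 4, -2) − 0.125·(29, 19, -19) = (-0.625, 1.625, 0.375)
(u₂, v₂, w₂) = (-0.625, 1.625, 0.375) − 0.125·(2.5, 9.5, 12) = (-0.9375, 0.4375, -1.125)
(u₃, v₃, w₃) = (-0.9375, 0.4375, -1.125) − 0.125·(3.625, 4.75, -2.375) = (-1.390625, -0.15625, -0.828125)
(u₄, v₄, w₄) = (-1.390625, -0.15625, -0.828125) − 0.125·(0.3125, 2.375, 1.5) = (-1.4296875, -0.453125, -1.015625)
u = -1.4296875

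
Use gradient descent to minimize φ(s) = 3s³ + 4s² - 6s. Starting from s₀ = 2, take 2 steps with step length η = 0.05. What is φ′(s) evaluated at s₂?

φ′(s) = 9s² + 8s - 6
Step 1: φ′(2) = 46; s₁ = 2 − 0.05·46 = -0.3
Step 2: φ′(-0.3) = -7.59; s₂ = -0.3 − 0.05·(-7.59) = 0.0795
φ′(s) at (0.0795) = -5.30711775

-5.30711775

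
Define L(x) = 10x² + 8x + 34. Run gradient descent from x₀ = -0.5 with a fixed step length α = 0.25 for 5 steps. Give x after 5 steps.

L′(x) = 20x + 8
x₁ = -0.5 − 0.25·(-2) = 0
x₂ = 0 − 0.25·8 = -2
x₃ = -2 − 0.25·(-32) = 6
x₄ = 6 − 0.25·128 = -26
x₅ = -26 − 0.25·(-512) = 102

102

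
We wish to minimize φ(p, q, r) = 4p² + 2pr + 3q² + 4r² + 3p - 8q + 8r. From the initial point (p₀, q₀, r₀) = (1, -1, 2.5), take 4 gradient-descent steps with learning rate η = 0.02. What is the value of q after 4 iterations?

∇φ = (8p + 2r + 3, 6q - 8, 2p + 8r + 8)
(p₁, q₁, r₁) = (1, -1, 2.5) − 0.02·(16, -14, 30) = (0.68, -0.72, 1.9)
(p₂, q₂, r₂) = (0.68, -0.72, 1.9) − 0.02·(12.24, -12.32, 24.56) = (0.4352, -0.4736, 1.4088)
(p₃, q₃, r₃) = (0.4352, -0.4736, 1.4088) − 0.02·(9.2992, -10.8416, 20.1408) = (0.249216, -0.256768, 1.005984)
(p₄, q₄, r₄) = (0.249216, -0.256768, 1.005984) − 0.02·(7.005696, -9.540608, 16.546304) = (0.10910208, -0.06595584, 0.67505792)
q = -0.06595584

-0.06595584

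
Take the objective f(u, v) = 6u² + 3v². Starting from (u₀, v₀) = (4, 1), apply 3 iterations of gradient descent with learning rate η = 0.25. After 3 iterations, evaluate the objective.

6144.046875

∇f = (12u, 6v)
(u₁, v₁) = (4, 1) − 0.25·(48, 6) = (-8, -0.5)
(u₂, v₂) = (-8, -0.5) − 0.25·(-96, -3) = (16, 0.25)
(u₃, v₃) = (16, 0.25) − 0.25·(192, 1.5) = (-32, -0.125)
f(-32, -0.125) = 6144.046875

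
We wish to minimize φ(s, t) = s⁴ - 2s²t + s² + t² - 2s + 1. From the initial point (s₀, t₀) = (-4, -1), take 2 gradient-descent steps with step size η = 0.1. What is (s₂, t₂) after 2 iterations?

(-5626.2032, 119.048)

∇φ = (4s³ - 4st + 2s - 2, -2s² + 2t)
(s₁, t₁) = (-4, -1) − 0.1·(-282, -34) = (24.2, 2.4)
(s₂, t₂) = (24.2, 2.4) − 0.1·(56504.032, -1166.48) = (-5626.2032, 119.048)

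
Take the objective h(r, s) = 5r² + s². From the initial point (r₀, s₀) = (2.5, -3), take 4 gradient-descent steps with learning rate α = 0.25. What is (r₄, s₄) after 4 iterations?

∇h = (10r, 2s)
(r₁, s₁) = (2.5, -3) − 0.25·(25, -6) = (-3.75, -1.5)
(r₂, s₂) = (-3.75, -1.5) − 0.25·(-37.5, -3) = (5.625, -0.75)
(r₃, s₃) = (5.625, -0.75) − 0.25·(56.25, -1.5) = (-8.4375, -0.375)
(r₄, s₄) = (-8.4375, -0.375) − 0.25·(-84.375, -0.75) = (12.65625, -0.1875)

(12.65625, -0.1875)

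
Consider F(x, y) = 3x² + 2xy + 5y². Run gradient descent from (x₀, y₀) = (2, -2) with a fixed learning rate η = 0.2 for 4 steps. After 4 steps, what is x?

-0.7648

∇F = (6x + 2y, 2x + 10y)
(x₁, y₁) = (2, -2) − 0.2·(8, -16) = (0.4, 1.2)
(x₂, y₂) = (0.4, 1.2) − 0.2·(4.8, 12.8) = (-0.56, -1.36)
(x₃, y₃) = (-0.56, -1.36) − 0.2·(-6.08, -14.72) = (0.656, 1.584)
(x₄, y₄) = (0.656, 1.584) − 0.2·(7.104, 17.152) = (-0.7648, -1.8464)
x = -0.7648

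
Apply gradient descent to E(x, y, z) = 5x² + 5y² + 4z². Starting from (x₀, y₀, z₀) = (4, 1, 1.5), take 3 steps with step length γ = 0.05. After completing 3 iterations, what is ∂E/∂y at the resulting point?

∇E = (10x, 10y, 8z)
Step 1: at (4, 1, 1.5), ∇E = (40, 10, 12) → (4, 1, 1.5) − 0.05·(40, 10, 12) = (2, 0.5, 0.9)
Step 2: at (2, 0.5, 0.9), ∇E = (20, 5, 7.2) → (2, 0.5, 0.9) − 0.05·(20, 5, 7.2) = (1, 0.25, 0.54)
Step 3: at (1, 0.25, 0.54), ∇E = (10, 2.5, 4.32) → (1, 0.25, 0.54) − 0.05·(10, 2.5, 4.32) = (0.5, 0.125, 0.324)
∂E/∂y at (0.5, 0.125, 0.324) = 1.25

1.25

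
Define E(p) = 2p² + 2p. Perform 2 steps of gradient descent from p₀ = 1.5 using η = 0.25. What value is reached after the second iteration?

E′(p) = 4p + 2
p₁ = 1.5 − 0.25·8 = -0.5
p₂ = -0.5 − 0.25·0 = -0.5

-0.5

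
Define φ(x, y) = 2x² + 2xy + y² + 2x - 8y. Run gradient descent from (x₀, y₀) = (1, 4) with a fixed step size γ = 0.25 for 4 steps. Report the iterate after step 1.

(-2.5, 3.5)

∇φ = (4x + 2y + 2, 2x + 2y - 8)
(x₁, y₁) = (1, 4) − 0.25·(14, 2) = (-2.5, 3.5)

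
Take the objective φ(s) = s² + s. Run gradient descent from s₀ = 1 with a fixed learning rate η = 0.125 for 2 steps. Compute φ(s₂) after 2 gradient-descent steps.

0.4619140625

φ′(s) = 2s + 1
Step 1: φ′(1) = 3; s₁ = 1 − 0.125·3 = 0.625
Step 2: φ′(0.625) = 2.25; s₂ = 0.625 − 0.125·2.25 = 0.34375
φ(0.34375) = 0.4619140625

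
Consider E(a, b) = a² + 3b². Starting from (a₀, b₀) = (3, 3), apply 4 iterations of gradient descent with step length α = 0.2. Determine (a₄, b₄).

(0.3888, 0.0048)

∇E = (2a, 6b)
Step 1: at (3, 3), ∇E = (6, 18) → (3, 3) − 0.2·(6, 18) = (1.8, -0.6)
Step 2: at (1.8, -0.6), ∇E = (3.6, -3.6) → (1.8, -0.6) − 0.2·(3.6, -3.6) = (1.08, 0.12)
Step 3: at (1.08, 0.12), ∇E = (2.16, 0.72) → (1.08, 0.12) − 0.2·(2.16, 0.72) = (0.648, -0.024)
Step 4: at (0.648, -0.024), ∇E = (1.296, -0.144) → (0.648, -0.024) − 0.2·(1.296, -0.144) = (0.3888, 0.0048)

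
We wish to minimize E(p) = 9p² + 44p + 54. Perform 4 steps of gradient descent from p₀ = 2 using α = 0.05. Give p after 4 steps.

E′(p) = 18p + 44
Step 1: E′(2) = 80; p₁ = 2 − 0.05·80 = -2
Step 2: E′(-2) = 8; p₂ = -2 − 0.05·8 = -2.4
Step 3: E′(-2.4) = 0.8; p₃ = -2.4 − 0.05·0.8 = -2.44
Step 4: E′(-2.44) = 0.08; p₄ = -2.44 − 0.05·0.08 = -2.444

-2.444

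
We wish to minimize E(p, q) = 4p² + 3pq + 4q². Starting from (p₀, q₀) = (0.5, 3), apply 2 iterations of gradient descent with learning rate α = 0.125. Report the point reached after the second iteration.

(0.0703125, 0.421875)

∇E = (8p + 3q, 3p + 8q)
(p₁, q₁) = (0.5, 3) − 0.125·(13, 25.5) = (-1.125, -0.1875)
(p₂, q₂) = (-1.125, -0.1875) − 0.125·(-9.5625, -4.875) = (0.0703125, 0.421875)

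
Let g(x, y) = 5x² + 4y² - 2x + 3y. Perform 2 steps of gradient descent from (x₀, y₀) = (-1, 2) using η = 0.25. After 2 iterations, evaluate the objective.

∇g = (10x - 2, 8y + 3)
Step 1: at (-1, 2), ∇g = (-12, 19) → (-1, 2) − 0.25·(-12, 19) = (2, -2.75)
Step 2: at (2, -2.75), ∇g = (18, -19) → (2, -2.75) − 0.25·(18, -19) = (-2.5, 2)
g(-2.5, 2) = 58.25

58.25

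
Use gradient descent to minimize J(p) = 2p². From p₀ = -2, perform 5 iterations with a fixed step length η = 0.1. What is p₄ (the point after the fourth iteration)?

J′(p) = 4p
Step 1: J′(-2) = -8; p₁ = -2 − 0.1·(-8) = -1.2
Step 2: J′(-1.2) = -4.8; p₂ = -1.2 − 0.1·(-4.8) = -0.72
Step 3: J′(-0.72) = -2.88; p₃ = -0.72 − 0.1·(-2.88) = -0.432
Step 4: J′(-0.432) = -1.728; p₄ = -0.432 − 0.1·(-1.728) = -0.2592

-0.2592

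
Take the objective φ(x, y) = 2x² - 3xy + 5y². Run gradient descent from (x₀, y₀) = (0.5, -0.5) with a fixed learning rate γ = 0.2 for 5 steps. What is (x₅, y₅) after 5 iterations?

∇φ = (4x - 3y, -3x + 10y)
(x₁, y₁) = (0.5, -0.5) − 0.2·(3.5, -6.5) = (-0.2, 0.8)
(x₂, y₂) = (-0.2, 0.8) − 0.2·(-3.2, 8.6) = (0.44, -0.92)
(x₃, y₃) = (0.44, -0.92) − 0.2·(4.52, -10.52) = (-0.464, 1.184)
(x₄, y₄) = (-0.464, 1.184) − 0.2·(-5.408, 13.232) = (0.6176, -1.4624)
(x₅, y₅) = (0.6176, -1.4624) − 0.2·(6.8576, -16.4768) = (-0.75392, 1.83296)

(-0.75392, 1.83296)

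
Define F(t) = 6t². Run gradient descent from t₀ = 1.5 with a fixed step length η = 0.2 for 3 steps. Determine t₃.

-4.116

F′(t) = 12t
t₁ = 1.5 − 0.2·18 = -2.1
t₂ = -2.1 − 0.2·(-25.2) = 2.94
t₃ = 2.94 − 0.2·35.28 = -4.116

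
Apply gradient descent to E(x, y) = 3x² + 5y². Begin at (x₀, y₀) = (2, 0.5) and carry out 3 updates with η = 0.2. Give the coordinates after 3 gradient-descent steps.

∇E = (6x, 10y)
(x₁, y₁) = (2, 0.5) − 0.2·(12, 5) = (-0.4, -0.5)
(x₂, y₂) = (-0.4, -0.5) − 0.2·(-2.4, -5) = (0.08, 0.5)
(x₃, y₃) = (0.08, 0.5) − 0.2·(0.48, 5) = (-0.016, -0.5)

(-0.016, -0.5)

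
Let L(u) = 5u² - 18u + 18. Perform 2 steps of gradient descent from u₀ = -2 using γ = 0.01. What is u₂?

-1.278

L′(u) = 10u - 18
u₁ = -2 − 0.01·(-38) = -1.62
u₂ = -1.62 − 0.01·(-34.2) = -1.278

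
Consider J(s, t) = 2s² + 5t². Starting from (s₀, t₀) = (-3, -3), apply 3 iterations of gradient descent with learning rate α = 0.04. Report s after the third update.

∇J = (4s, 10t)
Step 1: at (-3, -3), ∇J = (-12, -30) → (-3, -3) − 0.04·(-12, -30) = (-2.52, -1.8)
Step 2: at (-2.52, -1.8), ∇J = (-10.08, -18) → (-2.52, -1.8) − 0.04·(-10.08, -18) = (-2.1168, -1.08)
Step 3: at (-2.1168, -1.08), ∇J = (-8.4672, -10.8) → (-2.1168, -1.08) − 0.04·(-8.4672, -10.8) = (-1.778112, -0.648)
s = -1.778112

-1.778112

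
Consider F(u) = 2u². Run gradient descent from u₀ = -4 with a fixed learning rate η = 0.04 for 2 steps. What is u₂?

-2.8224

F′(u) = 4u
u₁ = -4 − 0.04·(-16) = -3.36
u₂ = -3.36 − 0.04·(-13.44) = -2.8224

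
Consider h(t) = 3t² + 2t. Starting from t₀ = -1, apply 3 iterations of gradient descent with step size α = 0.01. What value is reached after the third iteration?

h′(t) = 6t + 2
t₁ = -1 − 0.01·(-4) = -0.96
t₂ = -0.96 − 0.01·(-3.76) = -0.9224
t₃ = -0.9224 − 0.01·(-3.5344) = -0.887056

-0.887056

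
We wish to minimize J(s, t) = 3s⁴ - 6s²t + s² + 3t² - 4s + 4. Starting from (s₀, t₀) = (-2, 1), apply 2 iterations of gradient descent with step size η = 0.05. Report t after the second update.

∇J = (12s³ - 12st + 2s - 4, -6s² + 6t)
(s₁, t₁) = (-2, 1) − 0.05·(-80, -18) = (2, 1.9)
(s₂, t₂) = (2, 1.9) − 0.05·(50.4, -12.6) = (-0.52, 2.53)
t = 2.53

2.53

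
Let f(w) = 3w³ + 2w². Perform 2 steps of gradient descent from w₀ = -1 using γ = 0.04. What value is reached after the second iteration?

f′(w) = 9w² + 4w
Step 1: f′(-1) = 5; w₁ = -1 − 0.04·5 = -1.2
Step 2: f′(-1.2) = 8.16; w₂ = -1.2 − 0.04·8.16 = -1.5264

-1.5264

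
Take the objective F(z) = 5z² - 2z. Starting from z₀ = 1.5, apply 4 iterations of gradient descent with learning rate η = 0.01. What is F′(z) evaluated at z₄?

8.5293

F′(z) = 10z - 2
Step 1: F′(1.5) = 13; z₁ = 1.5 − 0.01·13 = 1.37
Step 2: F′(1.37) = 11.7; z₂ = 1.37 − 0.01·11.7 = 1.253
Step 3: F′(1.253) = 10.53; z₃ = 1.253 − 0.01·10.53 = 1.1477
Step 4: F′(1.1477) = 9.477; z₄ = 1.1477 − 0.01·9.477 = 1.05293
F′(z) at (1.05293) = 8.5293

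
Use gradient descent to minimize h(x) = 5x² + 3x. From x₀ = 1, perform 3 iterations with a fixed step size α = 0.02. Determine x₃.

0.3656

h′(x) = 10x + 3
x₁ = 1 − 0.02·13 = 0.74
x₂ = 0.74 − 0.02·10.4 = 0.532
x₃ = 0.532 − 0.02·8.32 = 0.3656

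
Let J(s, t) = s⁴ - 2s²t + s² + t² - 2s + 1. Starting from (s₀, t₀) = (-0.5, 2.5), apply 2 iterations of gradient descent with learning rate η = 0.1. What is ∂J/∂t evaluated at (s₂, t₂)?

∇J = (4s³ - 4st + 2s - 2, -2s² + 2t)
Step 1: at (-0.5, 2.5), ∇J = (1.5, 4.5) → (-0.5, 2.5) − 0.1·(1.5, 4.5) = (-0.65, 2.05)
Step 2: at (-0.65, 2.05), ∇J = (0.9315, 3.255) → (-0.65, 2.05) − 0.1·(0.9315, 3.255) = (-0.74315, 1.7245)
∂J/∂t at (-0.74315, 1.7245) = 2.344456155

2.344456155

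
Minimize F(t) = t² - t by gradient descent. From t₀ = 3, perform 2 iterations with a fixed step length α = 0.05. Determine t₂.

F′(t) = 2t - 1
t₁ = 3 − 0.05·5 = 2.75
t₂ = 2.75 − 0.05·4.5 = 2.525

2.525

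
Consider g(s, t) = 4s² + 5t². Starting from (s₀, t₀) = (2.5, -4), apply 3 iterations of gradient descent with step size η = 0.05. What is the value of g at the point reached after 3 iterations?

2.4164

∇g = (8s, 10t)
(s₁, t₁) = (2.5, -4) − 0.05·(20, -40) = (1.5, -2)
(s₂, t₂) = (1.5, -2) − 0.05·(12, -20) = (0.9, -1)
(s₃, t₃) = (0.9, -1) − 0.05·(7.2, -10) = (0.54, -0.5)
g(0.54, -0.5) = 2.4164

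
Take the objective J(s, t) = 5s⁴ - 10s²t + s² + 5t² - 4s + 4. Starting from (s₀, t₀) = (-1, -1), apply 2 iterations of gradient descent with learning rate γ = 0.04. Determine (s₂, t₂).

∇J = (20s³ - 20st + 2s - 4, -10s² + 10t)
Step 1: at (-1, -1), ∇J = (-46, -20) → (-1, -1) − 0.04·(-46, -20) = (0.84, -0.2)
Step 2: at (0.84, -0.2), ∇J = (12.89408, -9.056) → (0.84, -0.2) − 0.04·(12.89408, -9.056) = (0.3242368, 0.16224)

(0.3242368, 0.16224)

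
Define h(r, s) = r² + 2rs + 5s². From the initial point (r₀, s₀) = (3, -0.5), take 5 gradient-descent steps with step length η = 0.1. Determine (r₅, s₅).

∇h = (2r + 2s, 2r + 10s)
Step 1: at (3, -0.5), ∇h = (5, 1) → (3, -0.5) − 0.1·(5, 1) = (2.5, -0.6)
Step 2: at (2.5, -0.6), ∇h = (3.8, -1) → (2.5, -0.6) − 0.1·(3.8, -1) = (2.12, -0.5)
Step 3: at (2.12, -0.5), ∇h = (3.24, -0.76) → (2.12, -0.5) − 0.1·(3.24, -0.76) = (1.796, -0.424)
Step 4: at (1.796, -0.424), ∇h = (2.744, -0.648) → (1.796, -0.424) − 0.1·(2.744, -0.648) = (1.5216, -0.3592)
Step 5: at (1.5216, -0.3592), ∇h = (2.3248, -0.5488) → (1.5216, -0.3592) − 0.1·(2.3248, -0.5488) = (1.28912, -0.30432)

(1.28912, -0.30432)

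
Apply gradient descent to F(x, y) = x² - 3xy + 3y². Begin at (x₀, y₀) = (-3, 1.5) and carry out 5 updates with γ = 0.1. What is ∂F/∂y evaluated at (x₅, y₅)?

∇F = (2x - 3y, -3x + 6y)
(x₁, y₁) = (-3, 1.5) − 0.1·(-10.5, 18) = (-1.95, -0.3)
(x₂, y₂) = (-1.95, -0.3) − 0.1·(-3, 4.05) = (-1.65, -0.705)
(x₃, y₃) = (-1.65, -0.705) − 0.1·(-1.185, 0.72) = (-1.5315, -0.777)
(x₄, y₄) = (-1.5315, -0.777) − 0.1·(-0.732, -0.0675) = (-1.4583, -0.77025)
(x₅, y₅) = (-1.4583, -0.77025) − 0.1·(-0.60585, -0.2466) = (-1.397715, -0.74559)
∂F/∂y at (-1.397715, -0.74559) = -0.280395

-0.280395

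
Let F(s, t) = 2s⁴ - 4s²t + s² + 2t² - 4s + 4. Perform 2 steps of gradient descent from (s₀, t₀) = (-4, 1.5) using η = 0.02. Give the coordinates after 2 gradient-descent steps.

(-19.18294528, 4.884832)

∇F = (8s³ - 8st + 2s - 4, -4s² + 4t)
Step 1: at (-4, 1.5), ∇F = (-476, -58) → (-4, 1.5) − 0.02·(-476, -58) = (5.52, 2.66)
Step 2: at (5.52, 2.66), ∇F = (1235.147264, -111.2416) → (5.52, 2.66) − 0.02·(1235.147264, -111.2416) = (-19.18294528, 4.884832)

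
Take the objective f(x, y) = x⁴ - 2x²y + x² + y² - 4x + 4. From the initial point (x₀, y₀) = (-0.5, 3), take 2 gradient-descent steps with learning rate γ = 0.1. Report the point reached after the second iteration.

(-0.51245, 2.0205)

∇f = (4x³ - 4xy + 2x - 4, -2x² + 2y)
Step 1: at (-0.5, 3), ∇f = (0.5, 5.5) → (-0.5, 3) − 0.1·(0.5, 5.5) = (-0.55, 2.45)
Step 2: at (-0.55, 2.45), ∇f = (-0.3755, 4.295) → (-0.55, 2.45) − 0.1·(-0.3755, 4.295) = (-0.51245, 2.0205)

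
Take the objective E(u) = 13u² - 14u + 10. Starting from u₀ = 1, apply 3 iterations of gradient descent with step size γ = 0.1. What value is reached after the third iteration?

E′(u) = 26u - 14
u₁ = 1 − 0.1·12 = -0.2
u₂ = -0.2 − 0.1·(-19.2) = 1.72
u₃ = 1.72 − 0.1·30.72 = -1.352

-1.352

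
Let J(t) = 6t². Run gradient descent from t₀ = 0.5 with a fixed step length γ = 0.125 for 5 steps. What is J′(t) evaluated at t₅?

-0.1875

J′(t) = 12t
t₁ = 0.5 − 0.125·6 = -0.25
t₂ = -0.25 − 0.125·(-3) = 0.125
t₃ = 0.125 − 0.125·1.5 = -0.0625
t₄ = -0.0625 − 0.125·(-0.75) = 0.03125
t₅ = 0.03125 − 0.125·0.375 = -0.015625
J′(t) at (-0.015625) = -0.1875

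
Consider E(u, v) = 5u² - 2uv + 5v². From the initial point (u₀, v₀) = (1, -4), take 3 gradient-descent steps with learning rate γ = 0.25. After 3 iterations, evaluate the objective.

∇E = (10u - 2v, -2u + 10v)
Step 1: at (1, -4), ∇E = (18, -42) → (1, -4) − 0.25·(18, -42) = (-3.5, 6.5)
Step 2: at (-3.5, 6.5), ∇E = (-48, 72) → (-3.5, 6.5) − 0.25·(-48, 72) = (8.5, -11.5)
Step 3: at (8.5, -11.5), ∇E = (108, -132) → (8.5, -11.5) − 0.25·(108, -132) = (-18.5, 21.5)
E(-18.5, 21.5) = 4818

4818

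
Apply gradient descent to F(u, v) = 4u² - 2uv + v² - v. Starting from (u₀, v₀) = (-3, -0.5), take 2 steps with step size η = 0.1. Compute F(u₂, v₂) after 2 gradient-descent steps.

∇F = (8u - 2v, -2u + 2v - 1)
(u₁, v₁) = (-3, -0.5) − 0.1·(-23, 4) = (-0.7, -0.9)
(u₂, v₂) = (-0.7, -0.9) − 0.1·(-3.8, -1.4) = (-0.32, -0.76)
F(-0.32, -0.76) = 1.2608

1.2608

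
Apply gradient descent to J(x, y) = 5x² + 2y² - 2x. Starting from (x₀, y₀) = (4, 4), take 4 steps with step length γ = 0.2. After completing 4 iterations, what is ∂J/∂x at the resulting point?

∇J = (10x - 2, 4y)
(x₁, y₁) = (4, 4) − 0.2·(38, 16) = (-3.6, 0.8)
(x₂, y₂) = (-3.6, 0.8) − 0.2·(-38, 3.2) = (4, 0.16)
(x₃, y₃) = (4, 0.16) − 0.2·(38, 0.64) = (-3.6, 0.032)
(x₄, y₄) = (-3.6, 0.032) − 0.2·(-38, 0.128) = (4, 0.0064)
∂J/∂x at (4, 0.0064) = 38

38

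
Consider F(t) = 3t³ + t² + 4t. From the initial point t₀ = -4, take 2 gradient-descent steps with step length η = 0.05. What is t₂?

-64.55

F′(t) = 9t² + 2t + 4
t₁ = -4 − 0.05·140 = -11
t₂ = -11 − 0.05·1071 = -64.55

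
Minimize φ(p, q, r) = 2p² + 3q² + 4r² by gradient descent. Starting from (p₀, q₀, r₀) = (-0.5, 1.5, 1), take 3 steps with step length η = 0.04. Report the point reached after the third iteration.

(-0.296352, 0.658464, 0.314432)

∇φ = (4p, 6q, 8r)
Step 1: at (-0.5, 1.5, 1), ∇φ = (-2, 9, 8) → (-0.5, 1.5, 1) − 0.04·(-2, 9, 8) = (-0.42, 1.14, 0.68)
Step 2: at (-0.42, 1.14, 0.68), ∇φ = (-1.68, 6.84, 5.44) → (-0.42, 1.14, 0.68) − 0.04·(-1.68, 6.84, 5.44) = (-0.3528, 0.8664, 0.4624)
Step 3: at (-0.3528, 0.8664, 0.4624), ∇φ = (-1.4112, 5.1984, 3.6992) → (-0.3528, 0.8664, 0.4624) − 0.04·(-1.4112, 5.1984, 3.6992) = (-0.296352, 0.658464, 0.314432)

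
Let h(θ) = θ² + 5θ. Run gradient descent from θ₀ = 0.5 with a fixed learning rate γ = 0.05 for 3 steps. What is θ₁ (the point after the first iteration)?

h′(θ) = 2θ + 5
θ₁ = 0.5 − 0.05·6 = 0.2

0.2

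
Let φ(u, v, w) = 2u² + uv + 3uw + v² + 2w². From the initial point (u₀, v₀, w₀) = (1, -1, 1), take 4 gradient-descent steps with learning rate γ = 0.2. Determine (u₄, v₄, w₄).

∇φ = (4u + v + 3w, u + 2v, 3u + 4w)
Step 1: at (1, -1, 1), ∇φ = (6, -1, 7) → (1, -1, 1) − 0.2·(6, -1, 7) = (-0.2, -0.8, -0.4)
Step 2: at (-0.2, -0.8, -0.4), ∇φ = (-2.8, -1.8, -2.2) → (-0.2, -0.8, -0.4) − 0.2·(-2.8, -1.8, -2.2) = (0.36, -0.44, 0.04)
Step 3: at (0.36, -0.44, 0.04), ∇φ = (1.12, -0.52, 1.24) → (0.36, -0.44, 0.04) − 0.2·(1.12, -0.52, 1.24) = (0.136, -0.336, -0.208)
Step 4: at (0.136, -0.336, -0.208), ∇φ = (-0.416, -0.536, -0.424) → (0.136, -0.336, -0.208) − 0.2·(-0.416, -0.536, -0.424) = (0.2192, -0.2288, -0.1232)

(0.2192, -0.2288, -0.1232)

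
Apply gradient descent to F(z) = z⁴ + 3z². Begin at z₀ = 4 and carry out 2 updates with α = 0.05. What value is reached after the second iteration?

193

F′(z) = 4z³ + 6z
Step 1: F′(4) = 280; z₁ = 4 − 0.05·280 = -10
Step 2: F′(-10) = -4060; z₂ = -10 − 0.05·(-4060) = 193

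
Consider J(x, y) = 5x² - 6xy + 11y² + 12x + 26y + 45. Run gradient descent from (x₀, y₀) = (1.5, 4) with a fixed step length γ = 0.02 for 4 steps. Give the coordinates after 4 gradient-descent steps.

∇J = (10x - 6y + 12, -6x + 22y + 26)
Step 1: at (1.5, 4), ∇J = (3, 105) → (1.5, 4) − 0.02·(3, 105) = (1.44, 1.9)
Step 2: at (1.44, 1.9), ∇J = (15, 59.16) → (1.44, 1.9) − 0.02·(15, 59.16) = (1.14, 0.7168)
Step 3: at (1.14, 0.7168), ∇J = (19.0992, 34.9296) → (1.14, 0.7168) − 0.02·(19.0992, 34.9296) = (0.758016, 0.018208)
Step 4: at (0.758016, 0.018208), ∇J = (19.470912, 21.85248) → (0.758016, 0.018208) − 0.02·(19.470912, 21.85248) = (0.36859776, -0.4188416)

(0.36859776, -0.4188416)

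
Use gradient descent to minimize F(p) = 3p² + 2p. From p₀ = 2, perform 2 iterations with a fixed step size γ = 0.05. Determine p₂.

F′(p) = 6p + 2
p₁ = 2 − 0.05·14 = 1.3
p₂ = 1.3 − 0.05·9.8 = 0.81

0.81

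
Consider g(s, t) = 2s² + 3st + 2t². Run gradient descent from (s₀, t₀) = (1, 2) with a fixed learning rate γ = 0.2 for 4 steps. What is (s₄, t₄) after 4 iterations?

∇g = (4s + 3t, 3s + 4t)
Step 1: at (1, 2), ∇g = (10, 11) → (1, 2) − 0.2·(10, 11) = (-1, -0.2)
Step 2: at (-1, -0.2), ∇g = (-4.6, -3.8) → (-1, -0.2) − 0.2·(-4.6, -3.8) = (-0.08, 0.56)
Step 3: at (-0.08, 0.56), ∇g = (1.36, 2) → (-0.08, 0.56) − 0.2·(1.36, 2) = (-0.352, 0.16)
Step 4: at (-0.352, 0.16), ∇g = (-0.928, -0.416) → (-0.352, 0.16) − 0.2·(-0.928, -0.416) = (-0.1664, 0.2432)

(-0.1664, 0.2432)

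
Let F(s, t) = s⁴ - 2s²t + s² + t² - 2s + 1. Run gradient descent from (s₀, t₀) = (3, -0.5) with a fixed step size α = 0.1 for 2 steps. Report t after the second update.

16.608

∇F = (4s³ - 4st + 2s - 2, -2s² + 2t)
(s₁, t₁) = (3, -0.5) − 0.1·(118, -19) = (-8.8, 1.4)
(s₂, t₂) = (-8.8, 1.4) − 0.1·(-2696.208, -152.08) = (260.8208, 16.608)
t = 16.608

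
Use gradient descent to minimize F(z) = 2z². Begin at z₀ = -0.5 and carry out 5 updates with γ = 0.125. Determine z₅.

-0.015625

F′(z) = 4z
Step 1: F′(-0.5) = -2; z₁ = -0.5 − 0.125·(-2) = -0.25
Step 2: F′(-0.25) = -1; z₂ = -0.25 − 0.125·(-1) = -0.125
Step 3: F′(-0.125) = -0.5; z₃ = -0.125 − 0.125·(-0.5) = -0.0625
Step 4: F′(-0.0625) = -0.25; z₄ = -0.0625 − 0.125·(-0.25) = -0.03125
Step 5: F′(-0.03125) = -0.125; z₅ = -0.03125 − 0.125·(-0.125) = -0.015625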